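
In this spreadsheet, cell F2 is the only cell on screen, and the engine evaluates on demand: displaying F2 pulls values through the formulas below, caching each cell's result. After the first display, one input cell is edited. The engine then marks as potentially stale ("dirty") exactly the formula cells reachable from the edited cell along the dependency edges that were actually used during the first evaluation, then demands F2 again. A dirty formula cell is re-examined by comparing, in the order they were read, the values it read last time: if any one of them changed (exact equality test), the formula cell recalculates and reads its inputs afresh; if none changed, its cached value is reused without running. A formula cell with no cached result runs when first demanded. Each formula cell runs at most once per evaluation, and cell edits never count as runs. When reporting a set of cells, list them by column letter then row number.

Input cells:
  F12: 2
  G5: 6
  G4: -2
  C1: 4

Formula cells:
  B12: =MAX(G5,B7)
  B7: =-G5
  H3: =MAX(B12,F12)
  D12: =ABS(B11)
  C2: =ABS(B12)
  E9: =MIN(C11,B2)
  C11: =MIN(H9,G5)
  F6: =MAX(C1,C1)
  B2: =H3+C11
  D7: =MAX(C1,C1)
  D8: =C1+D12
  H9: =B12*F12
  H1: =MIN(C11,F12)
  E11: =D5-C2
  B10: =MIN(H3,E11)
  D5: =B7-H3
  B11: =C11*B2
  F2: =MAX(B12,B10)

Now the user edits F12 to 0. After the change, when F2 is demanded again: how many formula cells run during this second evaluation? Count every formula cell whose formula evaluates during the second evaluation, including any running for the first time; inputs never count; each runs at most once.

Initial pass — values computed on the first demand:
  B7 = -(6) = -6
  B12 = MAX(6, -6) = 6
  C2 = ABS(6) = 6
  H3 = MAX(6, 2) = 6
  D5 = -6 - 6 = -12
  E11 = -12 - 6 = -18
  B10 = MIN(6, -18) = -18
  F2 = MAX(6, -18) = 6

Second demand — change propagation:
  H3: re-runs because F12 2->0; new result 6 (unchanged).
  D5: re-examined; everything it read last time is the same (B7 unchanged, H3 unchanged) — cache -12 kept, no run.
  E11: re-examined; everything it read last time is the same (D5 unchanged, C2 unchanged) — cache -18 kept, no run.
  B10: re-examined; everything it read last time is the same (H3 unchanged, E11 unchanged) — cache -18 kept, no run.
  F2: re-examined; everything it read last time is the same (B12 unchanged, B10 unchanged) — cache 6 kept, no run.

The important point: H3 recomputes to an identical value, and the output ends up unchanged.

Run set: H3 (1 run).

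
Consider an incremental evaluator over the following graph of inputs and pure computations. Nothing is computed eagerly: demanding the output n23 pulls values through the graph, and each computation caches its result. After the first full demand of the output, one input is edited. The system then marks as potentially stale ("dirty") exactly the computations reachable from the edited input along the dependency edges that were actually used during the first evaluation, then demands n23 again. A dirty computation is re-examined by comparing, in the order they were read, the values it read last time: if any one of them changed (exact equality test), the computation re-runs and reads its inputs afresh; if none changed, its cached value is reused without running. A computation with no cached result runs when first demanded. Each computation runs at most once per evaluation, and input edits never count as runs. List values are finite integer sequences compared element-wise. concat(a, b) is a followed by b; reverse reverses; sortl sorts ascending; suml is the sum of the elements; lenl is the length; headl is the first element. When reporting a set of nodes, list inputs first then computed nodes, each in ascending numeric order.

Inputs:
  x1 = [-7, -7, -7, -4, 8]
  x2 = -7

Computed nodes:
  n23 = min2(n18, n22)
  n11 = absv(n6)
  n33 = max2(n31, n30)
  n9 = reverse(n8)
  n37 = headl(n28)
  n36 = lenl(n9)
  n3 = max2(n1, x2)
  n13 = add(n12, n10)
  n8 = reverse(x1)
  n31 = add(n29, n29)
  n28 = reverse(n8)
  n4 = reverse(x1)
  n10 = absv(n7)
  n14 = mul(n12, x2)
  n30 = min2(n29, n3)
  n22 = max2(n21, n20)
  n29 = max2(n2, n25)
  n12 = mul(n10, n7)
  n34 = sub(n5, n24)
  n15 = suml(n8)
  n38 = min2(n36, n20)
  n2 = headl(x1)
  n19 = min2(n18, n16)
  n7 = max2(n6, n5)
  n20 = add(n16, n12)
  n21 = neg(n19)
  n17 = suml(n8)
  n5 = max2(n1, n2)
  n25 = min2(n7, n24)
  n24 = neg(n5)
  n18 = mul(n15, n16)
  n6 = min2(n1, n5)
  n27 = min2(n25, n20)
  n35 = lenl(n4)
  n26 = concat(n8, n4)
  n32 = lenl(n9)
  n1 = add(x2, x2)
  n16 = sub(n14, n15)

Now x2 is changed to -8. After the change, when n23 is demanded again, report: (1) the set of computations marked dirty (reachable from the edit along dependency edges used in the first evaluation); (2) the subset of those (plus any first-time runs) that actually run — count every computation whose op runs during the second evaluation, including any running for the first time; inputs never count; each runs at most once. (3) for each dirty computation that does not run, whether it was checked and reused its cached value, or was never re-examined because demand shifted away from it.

Dirty set: n1, n5, n6, n7, n10, n12, n14, n16, n18, n19, n20, n21, n22, n23.
Run set: n1, n5, n6, n7, n14, n16, n18, n19, n20, n21, n22, n23 (12 run).
Re-examined without running (cache reused): n10, n12.
The important point: at n10 every value read last time is unchanged, so the dirty flag clears without a run.

Initial pass — values computed on the first demand:
  n1 = add(-7, -7) = -14
  n2 = headl([-7, -7, -7, -4, 8]) = -7
  n5 = max2(-14, -7) = -7
  n6 = min2(-14, -7) = -14
  n7 = max2(-14, -7) = -7
  n8 = reverse([-7, -7, -7, -4, 8]) = [8, -4, -7, -7, -7]
  n10 = absv(-7) = 7
  n12 = mul(7, -7) = -49
  n14 = mul(-49, -7) = 343
  n15 = suml([8, -4, -7, -7, -7]) = -17
  n16 = sub(343, -17) = 360
  n18 = mul(-17, 360) = -6120
  n19 = min2(-6120, 360) = -6120
  n20 = add(360, -49) = 311
  n21 = neg(-6120) = 6120
  n22 = max2(6120, 311) = 6120
  n23 = min2(-6120, 6120) = -6120

Second demand — change propagation:
  n1: re-runs because x2 -7->-8; x2 -7->-8; new result -16.
  n5: re-runs because n1 -14->-16; new result -7 (unchanged).
  n6: re-runs because n1 -14->-16; new result -16.
  n7: re-runs because n6 -14->-16; new result -7 (unchanged).
  n10: re-examined; everything it read last time is the same (n7 unchanged) — cache 7 kept, no run.
  n12: re-examined; everything it read last time is the same (n10 unchanged, n7 unchanged) — cache -49 kept, no run.
  n14: re-runs because x2 -7->-8; new result 392.
  n16: re-runs because n14 343->392; new result 409.
  n18: re-runs because n16 360->409; new result -6953.
  n19: re-runs because n18 -6120->-6953; n16 360->409; new result -6953.
  n20: re-runs because n16 360->409; new result 360.
  n21: re-runs because n19 -6120->-6953; new result 6953.
  n22: re-runs because n21 6120->6953; n20 311->360; new result 6953.
  n23: re-runs because n18 -6120->-6953; n22 6120->6953; new result -6953.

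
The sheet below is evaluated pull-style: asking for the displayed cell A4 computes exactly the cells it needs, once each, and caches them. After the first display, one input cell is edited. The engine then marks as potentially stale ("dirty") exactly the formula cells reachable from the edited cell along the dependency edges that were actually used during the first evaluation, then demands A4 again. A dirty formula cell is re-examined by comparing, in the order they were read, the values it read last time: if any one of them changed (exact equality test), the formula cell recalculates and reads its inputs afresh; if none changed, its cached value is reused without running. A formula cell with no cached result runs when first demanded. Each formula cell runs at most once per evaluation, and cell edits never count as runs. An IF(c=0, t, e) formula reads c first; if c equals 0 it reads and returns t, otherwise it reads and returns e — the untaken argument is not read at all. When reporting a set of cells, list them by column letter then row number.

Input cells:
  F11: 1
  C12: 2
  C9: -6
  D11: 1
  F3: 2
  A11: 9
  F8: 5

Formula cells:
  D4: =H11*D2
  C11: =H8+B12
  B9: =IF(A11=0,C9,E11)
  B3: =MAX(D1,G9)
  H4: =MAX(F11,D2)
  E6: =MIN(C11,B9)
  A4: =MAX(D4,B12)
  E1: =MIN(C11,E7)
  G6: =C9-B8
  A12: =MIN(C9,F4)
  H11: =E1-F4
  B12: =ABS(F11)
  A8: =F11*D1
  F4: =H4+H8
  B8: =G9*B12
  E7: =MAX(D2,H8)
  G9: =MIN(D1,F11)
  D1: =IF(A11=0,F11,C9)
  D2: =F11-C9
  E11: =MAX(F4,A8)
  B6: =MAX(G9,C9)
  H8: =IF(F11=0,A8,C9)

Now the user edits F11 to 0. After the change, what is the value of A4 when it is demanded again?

Demanding A4 again yields 0.
Note the branch switch — A8, D1 had no cache and run now for the first time.

First demand of the output computes:
  B12 = ABS(1) = 1
  D2 = 1 - -6 = 7
  H4 = MAX(1, 7) = 7
  H8 = IF(F11=0: F11=1 -> else branch C9) = -6
  C11 = -6 + 1 = -5
  E7 = MAX(7, -6) = 7
  E1 = MIN(-5, 7) = -5
  F4 = 7 + -6 = 1
  H11 = -5 - 1 = -6
  D4 = -6 * 7 = -42
  A4 = MAX(-42, 1) = 1

After the edit, cleaning proceeds:
  B12: a read changed (F11 1->0) — executes, giving 0.
  D1: had never run; runs now, result -6.
  A8: had never run; runs now, result 0.
  D2: a read changed (F11 1->0) — executes, giving 6.
  H4: a read changed (F11 1->0; D2 7->6) — executes, giving 6.
  H8: a read changed (F11 1->0) — executes, giving 0.
  C11: a read changed (H8 -6->0; B12 1->0) — executes, giving 0.
  E7: a read changed (D2 7->6; H8 -6->0) — executes, giving 6.
  E1: a read changed (C11 -5->0; E7 7->6) — executes, giving 0.
  F4: a read changed (H4 7->6; H8 -6->0) — executes, giving 6.
  H11: a read changed (E1 -5->0; F4 1->6) — executes, giving -6 — identical to its old value.
  D4: a read changed (D2 7->6) — executes, giving -36.
  A4: a read changed (D4 -42->-36; B12 1->0) — executes, giving 0.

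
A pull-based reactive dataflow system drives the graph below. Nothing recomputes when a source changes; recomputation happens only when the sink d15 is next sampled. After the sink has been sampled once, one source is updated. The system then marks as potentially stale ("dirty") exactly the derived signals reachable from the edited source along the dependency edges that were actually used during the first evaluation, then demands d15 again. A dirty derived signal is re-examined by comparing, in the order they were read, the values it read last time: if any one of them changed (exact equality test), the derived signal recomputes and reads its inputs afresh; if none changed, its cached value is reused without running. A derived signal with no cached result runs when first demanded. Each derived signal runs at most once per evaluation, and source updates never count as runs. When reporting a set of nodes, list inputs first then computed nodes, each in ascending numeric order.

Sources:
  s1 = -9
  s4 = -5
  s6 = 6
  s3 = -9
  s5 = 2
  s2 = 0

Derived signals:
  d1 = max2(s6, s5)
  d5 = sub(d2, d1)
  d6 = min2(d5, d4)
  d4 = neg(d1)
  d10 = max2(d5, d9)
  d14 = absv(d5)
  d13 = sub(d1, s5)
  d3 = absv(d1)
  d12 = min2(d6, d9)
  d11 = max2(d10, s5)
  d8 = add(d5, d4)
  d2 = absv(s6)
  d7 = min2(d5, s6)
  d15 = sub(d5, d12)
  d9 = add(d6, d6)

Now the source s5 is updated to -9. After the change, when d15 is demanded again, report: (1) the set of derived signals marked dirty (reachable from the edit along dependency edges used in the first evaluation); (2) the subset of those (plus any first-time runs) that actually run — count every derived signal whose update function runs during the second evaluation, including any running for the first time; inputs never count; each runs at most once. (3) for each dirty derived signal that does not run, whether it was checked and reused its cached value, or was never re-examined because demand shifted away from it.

Marked dirty: d1, d4, d5, d6, d9, d12, d15.
Derived signals that run: d1 — 1 in total.
Checked but reused from cache: d4, d5, d6, d9, d12, d15.
Key observation: the change is absorbed at d1 — it re-runs but produces the same value, and the output's value is unchanged.

First evaluation (everything demanded from the output):
  d1 = max2(6, 2) = 6
  d2 = absv(6) = 6
  d4 = neg(6) = -6
  d5 = sub(6, 6) = 0
  d6 = min2(0, -6) = -6
  d9 = add(-6, -6) = -12
  d12 = min2(-6, -12) = -12
  d15 = sub(0, -12) = 12

Propagation after the edit:
  d1: runs — s5 2->-9; result 6 (same value as before).
  d4: checked — values it read are unchanged (d1 unchanged); reused cached -6 without running.
  d5: checked — values it read are unchanged (d2 unchanged, d1 unchanged); reused cached 0 without running.
  d6: checked — values it read are unchanged (d5 unchanged, d4 unchanged); reused cached -6 without running.
  d9: checked — values it read are unchanged (d6 unchanged, d6 unchanged); reused cached -12 without running.
  d12: checked — values it read are unchanged (d6 unchanged, d9 unchanged); reused cached -12 without running.
  d15: checked — values it read are unchanged (d5 unchanged, d12 unchanged); reused cached 12 without running.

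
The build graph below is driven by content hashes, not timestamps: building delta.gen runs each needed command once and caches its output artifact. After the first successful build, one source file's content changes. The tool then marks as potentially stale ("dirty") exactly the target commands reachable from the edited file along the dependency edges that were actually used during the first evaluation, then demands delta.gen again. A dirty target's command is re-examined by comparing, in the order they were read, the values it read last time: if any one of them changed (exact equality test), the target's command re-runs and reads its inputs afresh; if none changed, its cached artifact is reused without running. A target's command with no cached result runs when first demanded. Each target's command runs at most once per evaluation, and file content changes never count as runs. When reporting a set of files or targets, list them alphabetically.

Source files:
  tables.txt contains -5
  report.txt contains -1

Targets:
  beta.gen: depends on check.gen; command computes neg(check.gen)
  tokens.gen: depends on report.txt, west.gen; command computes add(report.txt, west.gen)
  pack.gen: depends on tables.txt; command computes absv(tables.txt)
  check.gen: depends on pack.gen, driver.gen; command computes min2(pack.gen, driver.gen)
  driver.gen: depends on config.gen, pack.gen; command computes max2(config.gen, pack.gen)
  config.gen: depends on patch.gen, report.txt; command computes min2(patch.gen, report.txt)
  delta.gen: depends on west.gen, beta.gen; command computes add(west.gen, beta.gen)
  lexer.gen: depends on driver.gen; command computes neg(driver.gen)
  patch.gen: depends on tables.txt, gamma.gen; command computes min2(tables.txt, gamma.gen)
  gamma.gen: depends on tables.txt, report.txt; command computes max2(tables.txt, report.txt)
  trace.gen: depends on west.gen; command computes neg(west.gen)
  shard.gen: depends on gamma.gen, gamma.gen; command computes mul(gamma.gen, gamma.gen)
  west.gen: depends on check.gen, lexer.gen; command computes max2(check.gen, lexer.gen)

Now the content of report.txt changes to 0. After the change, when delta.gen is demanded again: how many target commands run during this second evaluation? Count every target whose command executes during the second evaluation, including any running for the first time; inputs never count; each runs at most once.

Run set: config.gen, gamma.gen, patch.gen (3 run).
The important point: at driver.gen every value read last time is unchanged, so the dirty flag clears without a run.

Initial pass — values computed on the first demand:
  gamma.gen = max2(-5, -1) = -1
  pack.gen = absv(-5) = 5
  patch.gen = min2(-5, -1) = -5
  config.gen = min2(-5, -1) = -5
  driver.gen = max2(-5, 5) = 5
  check.gen = min2(5, 5) = 5
  beta.gen = neg(5) = -5
  lexer.gen = neg(5) = -5
  west.gen = max2(5, -5) = 5
  delta.gen = add(5, -5) = 0

Second demand — change propagation:
  gamma.gen: re-runs because report.txt -1->0; new result 0.
  patch.gen: re-runs because gamma.gen -1->0; new result -5 (unchanged).
  config.gen: re-runs because report.txt -1->0; new result -5 (unchanged).
  driver.gen: re-examined; everything it read last time is the same (config.gen unchanged, pack.gen unchanged) — cache 5 kept, no run.
  check.gen: re-examined; everything it read last time is the same (pack.gen unchanged, driver.gen unchanged) — cache 5 kept, no run.
  beta.gen: re-examined; everything it read last time is the same (check.gen unchanged) — cache -5 kept, no run.
  lexer.gen: re-examined; everything it read last time is the same (driver.gen unchanged) — cache -5 kept, no run.
  west.gen: re-examined; everything it read last time is the same (check.gen unchanged, lexer.gen unchanged) — cache 5 kept, no run.
  delta.gen: re-examined; everything it read last time is the same (west.gen unchanged, beta.gen unchanged) — cache 0 kept, no run.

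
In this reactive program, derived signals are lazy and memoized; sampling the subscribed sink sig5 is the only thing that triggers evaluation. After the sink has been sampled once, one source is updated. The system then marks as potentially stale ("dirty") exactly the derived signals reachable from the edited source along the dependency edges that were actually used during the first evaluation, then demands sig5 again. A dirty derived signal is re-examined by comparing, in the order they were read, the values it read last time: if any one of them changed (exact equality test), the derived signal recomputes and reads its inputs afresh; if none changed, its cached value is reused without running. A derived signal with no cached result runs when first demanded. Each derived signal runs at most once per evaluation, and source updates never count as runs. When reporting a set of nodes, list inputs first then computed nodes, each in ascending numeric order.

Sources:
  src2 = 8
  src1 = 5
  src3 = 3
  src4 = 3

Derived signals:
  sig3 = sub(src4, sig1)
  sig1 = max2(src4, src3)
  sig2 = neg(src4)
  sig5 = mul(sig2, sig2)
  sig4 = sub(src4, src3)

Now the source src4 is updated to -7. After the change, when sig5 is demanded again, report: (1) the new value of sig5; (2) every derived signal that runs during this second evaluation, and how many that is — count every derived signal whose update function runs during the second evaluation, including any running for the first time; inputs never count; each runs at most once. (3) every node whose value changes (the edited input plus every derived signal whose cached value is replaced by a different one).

First demand of the output computes:
  sig2 = neg(3) = -3
  sig5 = mul(-3, -3) = 9

After the edit, cleaning proceeds:
  sig2: a read changed (src4 3->-7) — executes, giving 7.
  sig5: a read changed (sig2 -3->7; sig2 -3->7) — executes, giving 49.

Demanding sig5 again yields 49.
2 derived signals run: sig2, sig5.
The nodes whose values change: src4, sig2, sig5.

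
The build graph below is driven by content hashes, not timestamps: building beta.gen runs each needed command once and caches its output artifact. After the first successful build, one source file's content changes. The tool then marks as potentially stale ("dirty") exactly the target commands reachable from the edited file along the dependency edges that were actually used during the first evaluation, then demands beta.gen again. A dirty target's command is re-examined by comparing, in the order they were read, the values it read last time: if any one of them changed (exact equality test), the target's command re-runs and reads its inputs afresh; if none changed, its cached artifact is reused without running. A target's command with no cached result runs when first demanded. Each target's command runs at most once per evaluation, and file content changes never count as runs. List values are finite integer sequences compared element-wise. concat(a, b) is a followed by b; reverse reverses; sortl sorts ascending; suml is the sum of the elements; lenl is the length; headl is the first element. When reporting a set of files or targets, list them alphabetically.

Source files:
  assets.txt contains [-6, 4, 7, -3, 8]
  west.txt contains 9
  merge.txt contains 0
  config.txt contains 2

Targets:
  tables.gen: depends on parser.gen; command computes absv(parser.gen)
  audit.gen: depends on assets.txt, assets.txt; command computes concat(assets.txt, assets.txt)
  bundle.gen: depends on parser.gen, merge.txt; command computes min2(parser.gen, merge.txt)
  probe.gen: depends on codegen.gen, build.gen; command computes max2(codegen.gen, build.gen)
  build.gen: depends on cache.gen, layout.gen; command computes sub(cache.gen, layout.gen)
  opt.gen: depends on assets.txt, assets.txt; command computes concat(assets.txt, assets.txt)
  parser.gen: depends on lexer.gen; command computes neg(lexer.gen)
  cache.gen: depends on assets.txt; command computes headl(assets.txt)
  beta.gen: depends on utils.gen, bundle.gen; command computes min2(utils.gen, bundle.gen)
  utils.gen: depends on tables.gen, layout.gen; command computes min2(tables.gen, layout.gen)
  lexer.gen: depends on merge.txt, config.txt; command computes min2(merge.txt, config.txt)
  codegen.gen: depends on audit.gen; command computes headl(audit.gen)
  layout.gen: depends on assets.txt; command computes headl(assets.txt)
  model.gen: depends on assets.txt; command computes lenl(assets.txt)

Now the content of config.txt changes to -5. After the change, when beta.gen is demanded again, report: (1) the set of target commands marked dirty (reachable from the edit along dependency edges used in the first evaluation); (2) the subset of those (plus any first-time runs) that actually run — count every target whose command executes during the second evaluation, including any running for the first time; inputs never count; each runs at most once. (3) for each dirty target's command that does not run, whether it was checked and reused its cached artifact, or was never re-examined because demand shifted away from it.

Dirty set: beta.gen, bundle.gen, lexer.gen, parser.gen, tables.gen, utils.gen.
Run set: bundle.gen, lexer.gen, parser.gen, tables.gen, utils.gen (5 run).
Re-examined without running (cache reused): beta.gen.
The important point: at beta.gen every value read last time is unchanged, so the dirty flag clears without a run.

Initial pass — values computed on the first demand:
  layout.gen = headl([-6, 4, 7, -3, 8]) = -6
  lexer.gen = min2(0, 2) = 0
  parser.gen = neg(0) = 0
  bundle.gen = min2(0, 0) = 0
  tables.gen = absv(0) = 0
  utils.gen = min2(0, -6) = -6
  beta.gen = min2(-6, 0) = -6

Second demand — change propagation:
  lexer.gen: re-runs because config.txt 2->-5; new result -5.
  parser.gen: re-runs because lexer.gen 0->-5; new result 5.
  bundle.gen: re-runs because parser.gen 0->5; new result 0 (unchanged).
  tables.gen: re-runs because parser.gen 0->5; new result 5.
  utils.gen: re-runs because tables.gen 0->5; new result -6 (unchanged).
  beta.gen: re-examined; everything it read last time is the same (utils.gen unchanged, bundle.gen unchanged) — cache -6 kept, no run.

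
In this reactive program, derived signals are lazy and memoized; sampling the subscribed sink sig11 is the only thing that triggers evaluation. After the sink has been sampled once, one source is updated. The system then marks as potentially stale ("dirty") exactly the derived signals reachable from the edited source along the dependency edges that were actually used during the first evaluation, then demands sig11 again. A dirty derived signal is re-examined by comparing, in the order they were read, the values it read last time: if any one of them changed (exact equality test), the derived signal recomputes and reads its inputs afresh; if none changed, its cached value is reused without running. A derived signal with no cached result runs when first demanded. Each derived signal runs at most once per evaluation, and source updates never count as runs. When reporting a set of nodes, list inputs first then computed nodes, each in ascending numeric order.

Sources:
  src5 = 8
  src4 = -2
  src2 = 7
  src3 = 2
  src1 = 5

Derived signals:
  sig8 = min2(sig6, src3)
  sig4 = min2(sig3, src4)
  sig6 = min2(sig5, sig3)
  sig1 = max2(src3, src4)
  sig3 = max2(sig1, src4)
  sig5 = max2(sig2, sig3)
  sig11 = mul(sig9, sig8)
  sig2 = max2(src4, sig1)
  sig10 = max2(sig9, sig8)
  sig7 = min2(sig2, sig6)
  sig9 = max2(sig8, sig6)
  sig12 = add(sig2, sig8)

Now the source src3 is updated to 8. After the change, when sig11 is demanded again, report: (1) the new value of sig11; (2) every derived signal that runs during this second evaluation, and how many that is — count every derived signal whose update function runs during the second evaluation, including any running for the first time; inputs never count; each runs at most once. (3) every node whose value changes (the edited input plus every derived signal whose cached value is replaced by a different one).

Demanding sig11 again yields 64.
8 derived signals run: sig1, sig2, sig3, sig5, sig6, sig8, sig9, sig11.
The nodes whose values change: src3, sig1, sig2, sig3, sig5, sig6, sig8, sig9, sig11.

First demand of the output computes:
  sig1 = max2(2, -2) = 2
  sig2 = max2(-2, 2) = 2
  sig3 = max2(2, -2) = 2
  sig5 = max2(2, 2) = 2
  sig6 = min2(2, 2) = 2
  sig8 = min2(2, 2) = 2
  sig9 = max2(2, 2) = 2
  sig11 = mul(2, 2) = 4

After the edit, cleaning proceeds:
  sig1: a read changed (src3 2->8) — executes, giving 8.
  sig2: a read changed (sig1 2->8) — executes, giving 8.
  sig3: a read changed (sig1 2->8) — executes, giving 8.
  sig5: a read changed (sig2 2->8; sig3 2->8) — executes, giving 8.
  sig6: a read changed (sig5 2->8; sig3 2->8) — executes, giving 8.
  sig8: a read changed (sig6 2->8; src3 2->8) — executes, giving 8.
  sig9: a read changed (sig8 2->8; sig6 2->8) — executes, giving 8.
  sig11: a read changed (sig9 2->8; sig8 2->8) — executes, giving 64.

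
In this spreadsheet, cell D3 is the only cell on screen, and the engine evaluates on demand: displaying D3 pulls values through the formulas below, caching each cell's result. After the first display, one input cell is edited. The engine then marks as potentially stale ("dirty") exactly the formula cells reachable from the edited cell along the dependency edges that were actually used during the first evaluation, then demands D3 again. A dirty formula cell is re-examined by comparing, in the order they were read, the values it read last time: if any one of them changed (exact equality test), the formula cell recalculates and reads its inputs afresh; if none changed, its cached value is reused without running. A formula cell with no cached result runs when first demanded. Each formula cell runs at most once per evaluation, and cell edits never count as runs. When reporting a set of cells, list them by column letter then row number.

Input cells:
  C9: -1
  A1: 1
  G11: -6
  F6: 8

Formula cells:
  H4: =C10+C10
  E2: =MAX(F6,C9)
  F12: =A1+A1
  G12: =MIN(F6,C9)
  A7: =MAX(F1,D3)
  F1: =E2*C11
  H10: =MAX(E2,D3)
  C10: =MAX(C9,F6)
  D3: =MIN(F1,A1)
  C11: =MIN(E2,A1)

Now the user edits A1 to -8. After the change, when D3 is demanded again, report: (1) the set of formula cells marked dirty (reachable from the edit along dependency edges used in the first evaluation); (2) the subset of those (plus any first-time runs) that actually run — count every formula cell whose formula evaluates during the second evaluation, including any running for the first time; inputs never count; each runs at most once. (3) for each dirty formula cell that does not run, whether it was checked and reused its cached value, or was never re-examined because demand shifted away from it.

Dirty set: C11, D3, F1.
Run set: C11, D3, F1 (3 run).
All dirty formula cells ended up running.

Initial pass — values computed on the first demand:
  E2 = MAX(8, -1) = 8
  C11 = MIN(8, 1) = 1
  F1 = 8 * 1 = 8
  D3 = MIN(8, 1) = 1

Second demand — change propagation:
  C11: re-runs because A1 1->-8; new result -8.
  F1: re-runs because C11 1->-8; new result -64.
  D3: re-runs because F1 8->-64; A1 1->-8; new result -64.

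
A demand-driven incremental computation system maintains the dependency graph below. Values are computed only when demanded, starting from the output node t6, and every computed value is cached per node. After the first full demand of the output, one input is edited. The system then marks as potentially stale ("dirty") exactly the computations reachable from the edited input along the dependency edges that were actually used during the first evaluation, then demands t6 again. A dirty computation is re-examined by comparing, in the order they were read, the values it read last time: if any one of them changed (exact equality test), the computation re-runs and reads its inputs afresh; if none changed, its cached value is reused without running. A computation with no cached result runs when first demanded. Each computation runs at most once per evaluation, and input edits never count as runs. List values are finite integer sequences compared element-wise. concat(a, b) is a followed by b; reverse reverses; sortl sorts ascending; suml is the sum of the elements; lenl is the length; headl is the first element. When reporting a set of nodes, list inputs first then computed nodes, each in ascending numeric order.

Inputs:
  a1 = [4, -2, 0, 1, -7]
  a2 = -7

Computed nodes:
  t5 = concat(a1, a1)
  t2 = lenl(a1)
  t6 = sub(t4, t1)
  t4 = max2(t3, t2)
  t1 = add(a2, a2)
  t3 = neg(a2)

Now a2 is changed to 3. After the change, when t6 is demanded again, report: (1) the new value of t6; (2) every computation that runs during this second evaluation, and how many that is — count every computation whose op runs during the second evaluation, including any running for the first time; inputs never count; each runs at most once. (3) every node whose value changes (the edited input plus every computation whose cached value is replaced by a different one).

First evaluation (everything demanded from the output):
  t1 = add(-7, -7) = -14
  t2 = lenl([4, -2, 0, 1, -7]) = 5
  t3 = neg(-7) = 7
  t4 = max2(7, 5) = 7
  t6 = sub(7, -14) = 21

Propagation after the edit:
  t1: runs — a2 -7->3; a2 -7->3; result 6.
  t3: runs — a2 -7->3; result -3.
  t4: runs — t3 7->-3; result 5.
  t6: runs — t4 7->5; t1 -14->6; result -1.

New value of t6: -1.
Computations that run: t1, t3, t4, t6 — 4 in total.
Values that change: a2, t1, t3, t4, t6.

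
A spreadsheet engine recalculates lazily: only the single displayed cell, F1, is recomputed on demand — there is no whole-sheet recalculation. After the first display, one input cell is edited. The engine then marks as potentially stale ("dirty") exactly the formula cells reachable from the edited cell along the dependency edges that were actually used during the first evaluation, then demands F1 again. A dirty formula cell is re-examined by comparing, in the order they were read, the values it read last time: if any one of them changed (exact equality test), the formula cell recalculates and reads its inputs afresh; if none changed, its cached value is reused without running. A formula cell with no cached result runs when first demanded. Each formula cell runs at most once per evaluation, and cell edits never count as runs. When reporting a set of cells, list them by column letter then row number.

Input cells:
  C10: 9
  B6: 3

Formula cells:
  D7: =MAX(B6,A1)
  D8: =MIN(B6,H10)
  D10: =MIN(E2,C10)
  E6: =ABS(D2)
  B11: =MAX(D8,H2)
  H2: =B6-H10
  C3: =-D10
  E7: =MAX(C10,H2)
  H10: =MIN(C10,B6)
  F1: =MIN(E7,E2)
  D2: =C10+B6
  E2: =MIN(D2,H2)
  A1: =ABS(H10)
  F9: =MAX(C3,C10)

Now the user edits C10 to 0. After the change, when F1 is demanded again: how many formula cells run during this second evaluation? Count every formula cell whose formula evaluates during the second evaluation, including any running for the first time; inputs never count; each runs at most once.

Formula cells that run: D2, E2, E7, F1, H2, H10 — 6 in total.

First evaluation (everything demanded from the output):
  D2 = 9 + 3 = 12
  H10 = MIN(9, 3) = 3
  H2 = 3 - 3 = 0
  E2 = MIN(12, 0) = 0
  E7 = MAX(9, 0) = 9
  F1 = MIN(9, 0) = 0

Propagation after the edit:
  D2: runs — C10 9->0; result 3.
  H10: runs — C10 9->0; result 0.
  H2: runs — H10 3->0; result 3.
  E2: runs — D2 12->3; H2 0->3; result 3.
  E7: runs — C10 9->0; H2 0->3; result 3.
  F1: runs — E7 9->3; E2 0->3; result 3.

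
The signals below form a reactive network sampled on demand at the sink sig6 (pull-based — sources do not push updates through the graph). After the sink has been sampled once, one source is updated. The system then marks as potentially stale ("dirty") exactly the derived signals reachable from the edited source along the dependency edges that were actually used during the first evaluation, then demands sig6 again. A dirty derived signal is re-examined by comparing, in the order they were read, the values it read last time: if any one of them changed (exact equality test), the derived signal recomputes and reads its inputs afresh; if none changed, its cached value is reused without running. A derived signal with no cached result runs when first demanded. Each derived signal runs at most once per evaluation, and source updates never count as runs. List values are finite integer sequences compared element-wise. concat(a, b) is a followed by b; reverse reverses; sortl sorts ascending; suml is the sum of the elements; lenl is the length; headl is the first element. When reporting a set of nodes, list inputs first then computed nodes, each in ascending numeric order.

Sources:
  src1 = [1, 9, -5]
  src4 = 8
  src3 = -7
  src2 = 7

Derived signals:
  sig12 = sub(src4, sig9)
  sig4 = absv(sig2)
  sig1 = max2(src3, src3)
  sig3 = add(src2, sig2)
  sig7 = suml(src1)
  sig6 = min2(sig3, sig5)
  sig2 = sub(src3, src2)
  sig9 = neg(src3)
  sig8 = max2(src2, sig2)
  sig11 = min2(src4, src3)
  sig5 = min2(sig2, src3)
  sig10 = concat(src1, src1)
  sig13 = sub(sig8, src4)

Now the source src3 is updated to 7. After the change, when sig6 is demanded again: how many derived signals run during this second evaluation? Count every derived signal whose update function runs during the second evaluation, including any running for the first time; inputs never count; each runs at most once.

Run set: sig2, sig3, sig5, sig6 (4 run).

Initial pass — values computed on the first demand:
  sig2 = sub(-7, 7) = -14
  sig3 = add(7, -14) = -7
  sig5 = min2(-14, -7) = -14
  sig6 = min2(-7, -14) = -14

Second demand — change propagation:
  sig2: re-runs because src3 -7->7; new result 0.
  sig3: re-runs because sig2 -14->0; new result 7.
  sig5: re-runs because sig2 -14->0; src3 -7->7; new result 0.
  sig6: re-runs because sig3 -7->7; sig5 -14->0; new result 0.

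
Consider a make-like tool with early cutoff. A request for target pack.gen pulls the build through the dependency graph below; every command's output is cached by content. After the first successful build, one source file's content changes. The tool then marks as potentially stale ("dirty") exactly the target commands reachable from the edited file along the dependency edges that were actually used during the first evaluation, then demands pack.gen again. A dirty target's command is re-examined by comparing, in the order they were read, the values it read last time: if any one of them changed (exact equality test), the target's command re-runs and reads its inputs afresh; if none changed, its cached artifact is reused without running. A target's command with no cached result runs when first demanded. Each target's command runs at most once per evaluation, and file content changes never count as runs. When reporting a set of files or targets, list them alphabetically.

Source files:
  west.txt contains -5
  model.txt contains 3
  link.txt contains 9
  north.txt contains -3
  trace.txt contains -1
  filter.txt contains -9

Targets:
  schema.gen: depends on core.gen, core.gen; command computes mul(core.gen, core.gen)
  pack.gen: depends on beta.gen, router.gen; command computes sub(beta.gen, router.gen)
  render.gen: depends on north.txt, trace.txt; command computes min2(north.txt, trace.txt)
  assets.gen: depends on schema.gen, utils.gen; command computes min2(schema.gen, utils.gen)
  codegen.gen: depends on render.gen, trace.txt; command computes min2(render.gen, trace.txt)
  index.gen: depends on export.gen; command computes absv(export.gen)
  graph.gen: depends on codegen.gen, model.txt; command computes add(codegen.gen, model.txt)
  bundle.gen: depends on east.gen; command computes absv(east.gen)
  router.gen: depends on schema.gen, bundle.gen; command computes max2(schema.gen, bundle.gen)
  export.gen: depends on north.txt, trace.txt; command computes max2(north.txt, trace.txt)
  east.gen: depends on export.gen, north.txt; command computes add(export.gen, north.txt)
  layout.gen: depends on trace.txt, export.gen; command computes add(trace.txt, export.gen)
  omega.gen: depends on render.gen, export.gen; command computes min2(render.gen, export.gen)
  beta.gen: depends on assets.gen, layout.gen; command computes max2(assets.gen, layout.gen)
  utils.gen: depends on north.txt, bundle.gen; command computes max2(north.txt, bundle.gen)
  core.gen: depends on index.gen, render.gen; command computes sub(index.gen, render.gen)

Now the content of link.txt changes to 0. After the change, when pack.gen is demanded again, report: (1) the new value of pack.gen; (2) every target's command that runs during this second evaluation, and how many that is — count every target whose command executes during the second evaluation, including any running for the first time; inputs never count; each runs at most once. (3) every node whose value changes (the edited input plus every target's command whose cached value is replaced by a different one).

Demanding pack.gen again yields -12.
0 target commands run: none.
The nodes whose values change: link.txt.
Note the shortcut — nothing in the graph depends on link.txt at all, so no recomputation happens.

First demand of the output computes:
  export.gen = max2(-3, -1) = -1
  east.gen = add(-1, -3) = -4
  bundle.gen = absv(-4) = 4
  index.gen = absv(-1) = 1
  layout.gen = add(-1, -1) = -2
  render.gen = min2(-3, -1) = -3
  core.gen = sub(1, -3) = 4
  schema.gen = mul(4, 4) = 16
  router.gen = max2(16, 4) = 16
  utils.gen = max2(-3, 4) = 4
  assets.gen = min2(16, 4) = 4
  beta.gen = max2(4, -2) = 4
  pack.gen = sub(4, 16) = -12

After the edit, cleaning proceeds:
  no node depends on link.txt at all; the second demand re-runs nothing.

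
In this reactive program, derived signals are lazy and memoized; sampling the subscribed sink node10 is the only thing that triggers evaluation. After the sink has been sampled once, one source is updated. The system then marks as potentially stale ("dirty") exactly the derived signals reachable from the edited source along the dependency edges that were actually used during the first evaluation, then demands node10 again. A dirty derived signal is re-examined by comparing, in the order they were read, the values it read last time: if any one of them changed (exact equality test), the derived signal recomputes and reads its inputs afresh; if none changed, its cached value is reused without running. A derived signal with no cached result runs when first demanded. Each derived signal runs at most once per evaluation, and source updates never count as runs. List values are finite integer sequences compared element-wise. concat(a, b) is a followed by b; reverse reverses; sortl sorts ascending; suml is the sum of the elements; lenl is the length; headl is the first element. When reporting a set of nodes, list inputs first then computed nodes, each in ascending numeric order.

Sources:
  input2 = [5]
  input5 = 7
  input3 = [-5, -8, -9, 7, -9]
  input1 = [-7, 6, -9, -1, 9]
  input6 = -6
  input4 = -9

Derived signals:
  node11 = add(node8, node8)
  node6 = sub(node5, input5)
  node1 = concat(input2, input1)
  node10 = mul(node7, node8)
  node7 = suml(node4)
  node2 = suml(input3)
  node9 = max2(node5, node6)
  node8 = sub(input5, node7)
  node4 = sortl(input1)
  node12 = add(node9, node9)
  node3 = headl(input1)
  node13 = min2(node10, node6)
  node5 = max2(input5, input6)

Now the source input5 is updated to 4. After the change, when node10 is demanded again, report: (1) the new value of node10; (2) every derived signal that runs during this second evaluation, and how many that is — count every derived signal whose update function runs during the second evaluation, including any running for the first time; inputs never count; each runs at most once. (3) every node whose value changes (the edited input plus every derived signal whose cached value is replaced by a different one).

First demand of the output computes:
  node4 = sortl([-7, 6, -9, -1, 9]) = [-9, -7, -1, 6, 9]
  node7 = suml([-9, -7, -1, 6, 9]) = -2
  node8 = sub(7, -2) = 9
  node10 = mul(-2, 9) = -18

After the edit, cleaning proceeds:
  node8: a read changed (input5 7->4) — executes, giving 6.
  node10: a read changed (node8 9->6) — executes, giving -12.

Demanding node10 again yields -12.
2 derived signals run: node8, node10.
The nodes whose values change: input5, node8, node10.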